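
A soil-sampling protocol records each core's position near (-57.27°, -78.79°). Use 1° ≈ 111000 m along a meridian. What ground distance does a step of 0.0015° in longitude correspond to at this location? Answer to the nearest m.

0.0015° of longitude at 57.27° is 0.0015 × 111000 × cos 57.27° ≈ 0.0015 × 60015.6 = 90.0234 m.

90 m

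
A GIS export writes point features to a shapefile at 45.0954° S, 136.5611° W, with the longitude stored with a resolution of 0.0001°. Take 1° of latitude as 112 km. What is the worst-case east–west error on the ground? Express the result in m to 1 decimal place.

4.0 m

With a 0.0001° grid the true value lies within half a step, ±0.0001°/2 = ±5e-05°, of the stored one.
At latitude 45.0954° a degree of longitude spans 112000 m × cos 45.0954° = 112000 × 0.7059 ≈ 79064 m.
So at most 5e-05° × 79064 ≈ 3.9532 m east–west.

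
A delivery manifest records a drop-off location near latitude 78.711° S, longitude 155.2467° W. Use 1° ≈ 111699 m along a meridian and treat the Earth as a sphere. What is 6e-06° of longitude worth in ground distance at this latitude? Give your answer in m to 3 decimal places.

At 78.711° a degree of longitude is 111699 × cos 78.711° ≈ 21866 m, so 6e-06° corresponds to 0.131196 m.

0.131 m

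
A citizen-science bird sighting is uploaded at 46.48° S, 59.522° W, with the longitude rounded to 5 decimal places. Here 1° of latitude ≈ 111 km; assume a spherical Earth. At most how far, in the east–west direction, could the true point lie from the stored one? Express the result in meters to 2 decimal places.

Rounding to 5 decimal places leaves the longitude within ±5e-06° of the true value.
At latitude 46.48° a degree of longitude spans 111000 m × cos 46.48° = 111000 × 0.6886 ≈ 76435.5 m.
So at most 5e-06° × 76435.5 ≈ 0.382177 m east–west.

0.38 meters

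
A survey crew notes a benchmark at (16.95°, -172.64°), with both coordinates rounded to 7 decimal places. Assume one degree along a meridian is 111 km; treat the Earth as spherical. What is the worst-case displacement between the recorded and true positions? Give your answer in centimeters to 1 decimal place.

0.8 centimeters

Rounding to 7 decimal places leaves each coordinate within ±5e-08° of the true value.
N–S: 5e-08° × 111000 m/° = 0.00555 m.
E–W at 16.95°: 5e-08° × 111000 × cos 16.95° = 5e-08 × 111000 × 0.9566 ≈ 0.00530891 m.
Combining orthogonally: (0.00555² + 0.00530891²)^½ ≈ 0.0076803 m.
That is 0.0076803 m = 0.76803 cm.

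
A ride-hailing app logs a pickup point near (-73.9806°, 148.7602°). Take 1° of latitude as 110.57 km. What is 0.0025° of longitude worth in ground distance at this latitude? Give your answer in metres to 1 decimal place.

At 73.9806° a degree of longitude is 110570 × cos 73.9806° ≈ 30513.2 m, so 0.0025° corresponds to 76.283 m.

76.3 metres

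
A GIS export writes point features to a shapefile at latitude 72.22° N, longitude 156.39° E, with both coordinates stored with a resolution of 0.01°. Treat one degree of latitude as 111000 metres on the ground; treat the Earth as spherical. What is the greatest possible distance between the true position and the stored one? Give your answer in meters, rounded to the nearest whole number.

With a 0.01° grid the true value lies within half a step, ±0.01°/2 = ±0.005°, of the stored one.
N–S: 0.005° × 111000 m/° = 555 m.
Longitude error → 0.005 × 111000 × cos 72.22° = 0.005 × 111000 × 0.3054 ≈ 169.476 m.
The two errors are perpendicular, so the maximum displacement is √(555² + 169.476²) ≈ 580.299 m.

580 meters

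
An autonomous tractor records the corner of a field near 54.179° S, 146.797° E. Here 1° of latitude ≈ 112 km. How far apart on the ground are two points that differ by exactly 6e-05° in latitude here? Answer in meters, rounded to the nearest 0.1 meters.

6.7 meters

Along a meridian 6e-05° is 6e-05 × 112000 = 6.72 m.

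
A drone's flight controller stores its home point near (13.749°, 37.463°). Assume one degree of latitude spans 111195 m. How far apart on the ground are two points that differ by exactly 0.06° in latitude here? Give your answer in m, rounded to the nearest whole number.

6672 m

Along a meridian 0.06° is 0.06 × 111195 = 6671.7 m.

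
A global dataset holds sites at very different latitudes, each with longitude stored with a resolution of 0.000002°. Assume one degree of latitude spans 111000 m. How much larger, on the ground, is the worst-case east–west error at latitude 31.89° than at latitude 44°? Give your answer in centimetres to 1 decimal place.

1.4 centimetres

With a 0.000002° grid the true value lies within half a step, ±0.000002°/2 = ±1e-06°, of the stored one.
Error at 31.89° = 1e-06° × 111000 × cos 31.89° ≈ 0.111 × 0.8491 = 0.094246 m.
At 44°: 1e-06° × 111000 × cos 44° = 1e-06 × 111000 × 0.7193 ≈ 0.079847 m.
Difference: 0.094246 − 0.079847 = 0.014399 m.
That is 0.0143994 m = 1.4399 cm.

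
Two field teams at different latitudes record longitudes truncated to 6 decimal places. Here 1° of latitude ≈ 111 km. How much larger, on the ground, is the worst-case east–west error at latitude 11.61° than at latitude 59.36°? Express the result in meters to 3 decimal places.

Truncating at 6 decimal places can drop up to a full unit in the last place, so the longitude may be off by as much as 1e-06°.
Error at 11.61° = 1e-06° × 111000 × cos 11.61° ≈ 0.111 × 0.9795 = 0.10873 m.
Error at 59.36° = 1e-06° × 111000 × cos 59.36° ≈ 0.111 × 0.5096 = 0.05657 m.
Difference: 0.10873 − 0.05657 = 0.052159 m.

0.052 meters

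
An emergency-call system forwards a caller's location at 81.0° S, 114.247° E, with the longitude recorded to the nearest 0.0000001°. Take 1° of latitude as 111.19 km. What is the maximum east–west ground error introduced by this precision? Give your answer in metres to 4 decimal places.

Rounding to 7 decimal places leaves the longitude within ±5e-08° of the true value.
Parallels shrink by cos φ, so at 81° a degree of longitude is 111190 × 0.1564 ≈ 17393.9 m.
So at most 5e-08° × 17393.9 ≈ 0.000869697 m east–west.

0.0009 metres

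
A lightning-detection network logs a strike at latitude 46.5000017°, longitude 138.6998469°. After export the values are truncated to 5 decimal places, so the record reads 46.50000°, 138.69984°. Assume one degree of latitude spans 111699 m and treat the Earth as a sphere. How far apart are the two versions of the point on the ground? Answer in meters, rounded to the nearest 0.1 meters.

Δlat = 46.5000017 − 46.50000 = +0.0000017°; Δlon = 138.6998469 − 138.69984 = +0.0000069°.
North–south shift: 0.0000017 × 111699 = 0.189888 m.
East–west at this latitude: 0.0000069° × 111699 × cos 46.5° ≈ 0.0000069 × 76888.5 = 0.530531 m.
Hypotenuse of the two orthogonal shifts: √(0.189888² + 0.530531²) = 0.56349 m.

0.6 meters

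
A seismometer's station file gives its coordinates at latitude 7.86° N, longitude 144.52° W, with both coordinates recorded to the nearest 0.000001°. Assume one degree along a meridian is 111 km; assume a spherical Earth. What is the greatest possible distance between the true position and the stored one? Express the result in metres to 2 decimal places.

Rounding to 6 decimal places leaves each coordinate within ±5e-07° of the true value.
Latitude error → 5e-07 × 111000 = 0.0555 m along the meridian.
East–west component at 7.86°: 5e-07° × 111000 × cos 7.86° ≈ 5e-07 × 109957 ≈ 0.0549786 m.
The two errors are perpendicular, so the maximum displacement is √(0.0555² + 0.0549786²) ≈ 0.078121 m.

0.08 metres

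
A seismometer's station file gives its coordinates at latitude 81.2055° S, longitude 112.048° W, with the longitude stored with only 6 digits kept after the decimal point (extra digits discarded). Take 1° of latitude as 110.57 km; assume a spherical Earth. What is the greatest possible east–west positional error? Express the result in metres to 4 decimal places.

Truncating at 6 decimal places can drop up to a full unit in the last place, so the longitude may be off by as much as 1e-06°.
Parallels shrink by cos φ, so at 81.2055° a degree of longitude is 110570 × 0.1529 ≈ 16905.2 m.
Maximum E–W displacement: 1e-06 × 16905.2 = 0.0169052 m.

0.0169 metres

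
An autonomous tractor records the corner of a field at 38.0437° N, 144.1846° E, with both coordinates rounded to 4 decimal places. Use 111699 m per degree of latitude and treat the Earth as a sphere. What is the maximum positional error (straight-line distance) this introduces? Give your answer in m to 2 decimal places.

Rounding to 4 decimal places leaves each coordinate within ±5e-05° of the true value.
N–S: 5e-05° × 111699 m/° = 5.58495 m.
E–W at 38.0437°: 5e-05° × 111699 × cos 38.0437° = 5e-05 × 111699 × 0.7875 ≈ 4.39838 m.
The two errors are perpendicular, so the maximum displacement is √(5.58495² + 4.39838²) ≈ 7.10897 m.

7.11 m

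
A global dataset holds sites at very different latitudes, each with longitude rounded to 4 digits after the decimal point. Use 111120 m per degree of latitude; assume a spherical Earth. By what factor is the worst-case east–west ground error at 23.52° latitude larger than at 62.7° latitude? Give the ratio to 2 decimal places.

Rounding to 4 decimal places leaves the longitude within ±5e-05° of the true value.
Error at 23.52° = 5e-05° × 111120 × cos 23.52° ≈ 5.556 × 0.9169 = 5.0944 m.
Error at 62.7° = 5e-05° × 111120 × cos 62.7° ≈ 5.556 × 0.4586 = 2.5483 m.
The ratio reduces to cos 23.52° / cos 62.7° = 0.9169/0.4586 ≈ 1.9992.

2.00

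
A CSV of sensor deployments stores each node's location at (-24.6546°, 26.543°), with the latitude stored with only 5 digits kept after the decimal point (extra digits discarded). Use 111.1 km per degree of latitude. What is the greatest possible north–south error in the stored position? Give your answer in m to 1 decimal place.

1.1 m

Truncating at 5 decimal places can drop up to a full unit in the last place, so the latitude may be off by as much as 1e-05°.
Along the meridian that is 1e-05° × 111100 m/° = 1.111 m.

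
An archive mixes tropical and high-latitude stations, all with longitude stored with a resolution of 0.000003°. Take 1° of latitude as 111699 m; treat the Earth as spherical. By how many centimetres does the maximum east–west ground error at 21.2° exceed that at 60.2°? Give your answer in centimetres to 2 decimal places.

With a 0.000003° grid the true value lies within half a step, ±0.000003°/2 = ±1.5e-06°, of the stored one.
Error at 21.2° = 1.5e-06° × 111699 × cos 21.2° ≈ 0.16755 × 0.9323 = 0.15621 m.
At 60.2°: 1.5e-06° × 111699 × cos 60.2° = 1.5e-06 × 111699 × 0.4970 ≈ 0.083267 m.
So the lower-latitude error exceeds the higher by 0.15621 − 0.083267 = 0.072942 m.
That is 0.0729422 m = 7.2942 cm.

7.29 centimetres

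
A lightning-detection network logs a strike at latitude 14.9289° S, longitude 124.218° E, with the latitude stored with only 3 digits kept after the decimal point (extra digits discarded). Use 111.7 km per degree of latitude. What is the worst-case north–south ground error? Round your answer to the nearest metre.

Truncating at 3 decimal places can drop up to a full unit in the last place, so the latitude may be off by as much as 0.001°.
North–south distance: 0.001° × 111700 m/° = 111.7 m.

112 metres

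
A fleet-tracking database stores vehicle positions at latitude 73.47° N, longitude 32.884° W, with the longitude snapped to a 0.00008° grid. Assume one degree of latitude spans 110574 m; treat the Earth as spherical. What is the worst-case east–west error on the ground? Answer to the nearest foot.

4 feet

With a 0.00008° grid the true value lies within half a step, ±0.00008°/2 = ±4e-05°, of the stored one.
Parallels shrink by cos φ, so at 73.47° a degree of longitude is 110574 × 0.2845 ≈ 31460.2 m.
East–west error: 4e-05° × 31460.2 m/° ≈ 1.25841 m.
In feet: 1.25841 m ÷ 0.3048 ≈ 4.1286 ft.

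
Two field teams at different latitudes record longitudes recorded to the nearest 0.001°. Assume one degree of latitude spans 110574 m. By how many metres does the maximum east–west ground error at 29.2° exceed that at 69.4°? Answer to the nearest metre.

29 metres

Rounding to 3 decimal places leaves the longitude within ±0.0005° of the true value.
Error at 29.2° = 0.0005° × 110574 × cos 29.2° ≈ 55.287 × 0.8729 = 48.261 m.
At 69.4°: 0.0005° × 110574 × cos 69.4° = 0.0005 × 110574 × 0.3518 ≈ 19.452 m.
So the lower-latitude error exceeds the higher by 48.261 − 19.452 = 28.809 m.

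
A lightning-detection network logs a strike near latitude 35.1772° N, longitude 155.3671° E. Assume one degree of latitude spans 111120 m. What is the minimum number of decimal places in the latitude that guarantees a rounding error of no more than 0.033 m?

7 decimal places

One degree of latitude covers 111120 m.
With N decimal places the half-ulp bound is 0.5·10⁻ᴺ°, or 0.5·10⁻ᴺ × 111120 m on the ground.
Setting 55560 × 10⁻ᴺ ≤ 0.033 gives 10ᴺ ≥ 1.684e+06, i.e. N ≥ 6.23.
N = 6 would give 0.0556 m (too coarse); N = 7 gives 0.00556 m ≤ 0.033 m.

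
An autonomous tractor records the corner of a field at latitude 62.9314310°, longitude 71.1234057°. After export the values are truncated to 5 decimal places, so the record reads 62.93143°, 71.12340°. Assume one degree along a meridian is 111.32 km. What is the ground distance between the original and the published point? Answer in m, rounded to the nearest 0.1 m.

0.3 m

The latitude changed by +0.0000010° and the longitude by +0.0000057°.
N–S: 0.0000010° × 111320 m/° = 0.11132 m.
East–west at this latitude: 0.0000057° × 111320 × cos 62.9314° ≈ 0.0000057 × 50656.9 = 0.288744 m.
Combined displacement = (0.11132² + 0.288744²)^½ ≈ 0.30946 m.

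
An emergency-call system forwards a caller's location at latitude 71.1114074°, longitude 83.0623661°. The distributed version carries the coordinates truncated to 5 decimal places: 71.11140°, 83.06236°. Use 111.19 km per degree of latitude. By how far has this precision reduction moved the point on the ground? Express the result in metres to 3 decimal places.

The latitude changed by +0.0000074° and the longitude by +0.0000061°.
N–S: 0.0000074° × 111190 m/° = 0.822806 m.
East–west at this latitude: 0.0000061° × 111190 × cos 71.1114° ≈ 0.0000061 × 35995.4 = 0.219572 m.
Distance: √(0.822806² + 0.219572²) ≈ 0.851599 m.

0.852 metres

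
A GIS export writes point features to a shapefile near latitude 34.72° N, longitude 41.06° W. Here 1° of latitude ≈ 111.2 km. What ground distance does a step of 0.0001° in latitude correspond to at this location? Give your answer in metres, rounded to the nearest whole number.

0.0001° × 111200 m/° = 11.12 m.

11 metres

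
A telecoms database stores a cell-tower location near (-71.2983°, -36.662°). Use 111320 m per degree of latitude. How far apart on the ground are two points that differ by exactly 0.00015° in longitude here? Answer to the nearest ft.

18 ft

0.00015° of longitude at 71.2983° is 0.00015 × 111320 × cos 71.2983° ≈ 0.00015 × 35693.8 = 5.35406 m.
In feet: 5.35406 m ÷ 0.3048 ≈ 17.566 ft.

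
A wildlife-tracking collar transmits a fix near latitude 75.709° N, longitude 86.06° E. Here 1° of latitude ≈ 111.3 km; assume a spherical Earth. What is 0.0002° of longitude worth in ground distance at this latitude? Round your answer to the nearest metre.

0.0002° of longitude at 75.709° is 0.0002 × 111300 × cos 75.709° ≈ 0.0002 × 27474 = 5.49481 m.

5 metres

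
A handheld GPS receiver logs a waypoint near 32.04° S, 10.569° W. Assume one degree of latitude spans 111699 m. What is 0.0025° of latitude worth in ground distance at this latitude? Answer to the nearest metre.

279 metres

0.0025° × 111699 m/° = 279.248 m.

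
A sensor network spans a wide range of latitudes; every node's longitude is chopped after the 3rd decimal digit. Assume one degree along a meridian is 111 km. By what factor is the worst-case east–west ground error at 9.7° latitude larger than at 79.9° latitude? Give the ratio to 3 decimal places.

5.621

Truncating at 3 decimal places can drop up to a full unit in the last place, so the longitude may be off by as much as 0.001°.
At 9.7°: 0.001° × 111000 × cos 9.7° = 0.001 × 111000 × 0.9857 ≈ 109.41 m.
Error at 79.9° = 0.001° × 111000 × cos 79.9° ≈ 111 × 0.1754 = 19.466 m.
The ratio reduces to cos 9.7° / cos 79.9° = 0.9857/0.1754 ≈ 5.6208.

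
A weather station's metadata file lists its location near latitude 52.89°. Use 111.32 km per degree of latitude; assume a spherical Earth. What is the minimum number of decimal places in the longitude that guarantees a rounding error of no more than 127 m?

3 decimal places

At 52.89° one degree of longitude covers 111320 × cos 52.89° ≈ 111320 × 0.6033 ≈ 67164.6 m.
Rounding to N decimal places gives at most 0.5 × 10⁻ᴺ degrees of error, i.e. 0.5 × 10⁻ᴺ × 67164.6 m.
Setting 33582.3 × 10⁻ᴺ ≤ 127 gives 10ᴺ ≥ 264.4, i.e. N ≥ 2.42.
So 3 decimal places suffice (33.6 m); 2 would allow up to 336 m.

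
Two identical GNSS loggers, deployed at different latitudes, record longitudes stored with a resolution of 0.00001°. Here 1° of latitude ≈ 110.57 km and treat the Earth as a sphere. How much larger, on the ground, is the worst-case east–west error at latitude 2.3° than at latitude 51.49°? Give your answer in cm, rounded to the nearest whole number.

With a 0.00001° grid the true value lies within half a step, ±0.00001°/2 = ±5e-06°, of the stored one.
Error at 2.3° = 5e-06° × 110570 × cos 2.3° ≈ 0.55285 × 0.9992 = 0.5524 m.
At 51.49°: 5e-06° × 110570 × cos 51.49° = 5e-06 × 110570 × 0.6227 ≈ 0.34423 m.
So the lower-latitude error exceeds the higher by 0.5524 − 0.34423 = 0.20817 m.
That is 0.208172 m = 20.817 cm.

21 cm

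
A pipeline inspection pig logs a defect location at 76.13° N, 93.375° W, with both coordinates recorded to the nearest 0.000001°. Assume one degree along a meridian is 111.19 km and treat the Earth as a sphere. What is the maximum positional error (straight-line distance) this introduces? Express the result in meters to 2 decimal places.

Rounding to 6 decimal places leaves each coordinate within ±5e-07° of the true value.
North–south component: 5e-07° × 111190 = 0.055595 m.
E–W at 76.13°: 5e-07° × 111190 × cos 76.13° = 5e-07 × 111190 × 0.2397 ≈ 0.0133272 m.
Combining orthogonally: (0.055595² + 0.0133272²)^½ ≈ 0.0571701 m.

0.06 meters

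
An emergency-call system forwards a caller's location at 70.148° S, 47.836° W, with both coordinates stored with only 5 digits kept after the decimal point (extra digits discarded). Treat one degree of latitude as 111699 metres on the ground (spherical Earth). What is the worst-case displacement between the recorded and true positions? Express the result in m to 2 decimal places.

1.18 m

Truncating at 5 decimal places can drop up to a full unit in the last place, so each coordinate may be off by as much as 1e-05°.
North–south component: 1e-05° × 111699 = 1.11699 m.
Longitude error → 1e-05 × 111699 × cos 70.148° = 1e-05 × 111699 × 0.3396 ≈ 0.379321 m.
Worst case both components are at the extreme and orthogonal: √(1.11699² + 0.379321²) ≈ 1.17964 m.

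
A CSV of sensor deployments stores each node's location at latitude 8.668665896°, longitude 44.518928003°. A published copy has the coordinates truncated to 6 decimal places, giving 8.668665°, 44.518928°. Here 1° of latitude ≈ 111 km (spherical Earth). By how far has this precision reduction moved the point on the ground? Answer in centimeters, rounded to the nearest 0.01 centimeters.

9.95 centimeters

Δlat = 8.668665896 − 8.668665 = +0.000000896°; Δlon = 44.518928003 − 44.518928 = +0.000000003°.
N–S: 0.000000896° × 111000 m/° = 0.099456 m.
E–W at 8.66867°: 0.000000003° × 111000 × cos 8.66867° = 0.000000003 × 111000 × 0.9886 ≈ 0.000329196 m.
Hypotenuse of the two orthogonal shifts: √(0.099456² + 0.000329196²) = 0.0994565 m.
That is 0.0994565 m = 9.9457 cm.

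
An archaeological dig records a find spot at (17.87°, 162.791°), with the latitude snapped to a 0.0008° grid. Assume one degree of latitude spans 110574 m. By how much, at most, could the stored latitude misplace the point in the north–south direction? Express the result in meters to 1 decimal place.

With a 0.0008° grid the true value lies within half a step, ±0.0008°/2 = ±0.0004°, of the stored one.
North–south distance: 0.0004° × 110574 m/° = 44.2296 m.

44.2 meters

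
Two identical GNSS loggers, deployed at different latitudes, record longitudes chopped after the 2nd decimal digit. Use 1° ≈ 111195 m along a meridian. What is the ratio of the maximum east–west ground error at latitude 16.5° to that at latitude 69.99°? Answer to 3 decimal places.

Truncating at 2 decimal places can drop up to a full unit in the last place, so the longitude may be off by as much as 0.01°.
At 16.5°: 0.01° × 111195 × cos 16.5° = 0.01 × 111195 × 0.9588 ≈ 1066.2 m.
Error at 69.99° = 0.01° × 111195 × cos 69.99° ≈ 1112 × 0.3422 = 380.49 m.
The ratio reduces to cos 16.5° / cos 69.99° = 0.9588/0.3422 ≈ 2.8021.

2.802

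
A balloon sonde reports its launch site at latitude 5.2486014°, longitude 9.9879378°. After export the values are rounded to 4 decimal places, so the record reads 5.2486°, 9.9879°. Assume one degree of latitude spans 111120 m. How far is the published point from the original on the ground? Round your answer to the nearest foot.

14 feet

Δlat = 5.2486014 − 5.2486 = +0.0000014°; Δlon = 9.9879378 − 9.9879 = +0.0000378°.
North–south shift: 0.0000014 × 111120 = 0.155568 m.
East–west at this latitude: 0.0000378° × 111120 × cos 5.2486° ≈ 0.0000378 × 110654 = 4.18272 m.
Hypotenuse of the two orthogonal shifts: √(0.155568² + 4.18272²) = 4.18562 m.
Converting: 4.18562 m × 3.2808 ft/m ≈ 13.732 ft.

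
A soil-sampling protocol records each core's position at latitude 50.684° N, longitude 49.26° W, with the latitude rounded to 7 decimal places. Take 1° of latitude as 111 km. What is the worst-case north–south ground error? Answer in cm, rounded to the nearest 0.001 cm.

Rounding to 7 decimal places leaves the latitude within ±5e-08° of the true value.
So the N–S error is at most 5e-08 × 111000 = 0.00555 m.
That is 0.00555 m = 0.555 cm.

0.555 cm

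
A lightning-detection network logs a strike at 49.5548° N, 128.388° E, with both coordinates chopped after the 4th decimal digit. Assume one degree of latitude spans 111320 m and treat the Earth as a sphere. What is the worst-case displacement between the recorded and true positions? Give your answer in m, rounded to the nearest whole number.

13 m

Truncating at 4 decimal places can drop up to a full unit in the last place, so each coordinate may be off by as much as 0.0001°.
Latitude error → 0.0001 × 111320 = 11.132 m along the meridian.
E–W at 49.5548°: 0.0001° × 111320 × cos 49.5548° = 0.0001 × 111320 × 0.6487 ≈ 7.22156 m.
The two errors are perpendicular, so the maximum displacement is √(11.132² + 7.22156²) ≈ 13.2692 m.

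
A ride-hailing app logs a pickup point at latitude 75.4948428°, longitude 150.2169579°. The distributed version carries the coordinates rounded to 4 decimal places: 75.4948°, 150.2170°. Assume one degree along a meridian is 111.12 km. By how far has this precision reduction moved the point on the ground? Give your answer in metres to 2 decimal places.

Δlat = 75.4948428 − 75.4948 = +0.0000428°; Δlon = 150.2169579 − 150.2170 = -0.0000421°.
N–S: 0.0000428° × 111120 m/° = 4.75594 m.
E–W at 75.4948°: -0.0000421° × 111120 × cos 75.4948° = -0.0000421 × 111120 × 0.2505 ≈ -1.17173 m.
Combined displacement = (4.75594² + 1.17173²)^½ ≈ 4.89815 m.

4.90 metres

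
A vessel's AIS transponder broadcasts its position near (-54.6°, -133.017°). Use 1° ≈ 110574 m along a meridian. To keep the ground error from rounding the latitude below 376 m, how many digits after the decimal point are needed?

One degree of latitude covers 110574 m.
N decimal places → at most half a unit in the last place, 0.5 × 10⁻ᴺ° = 110574/2 × 10⁻ᴺ m.
Setting 55287 × 10⁻ᴺ ≤ 376 gives 10ᴺ ≥ 147, i.e. N ≥ 2.17.
N = 2 would give 553 m (too coarse); N = 3 gives 55.3 m ≤ 376 m.

3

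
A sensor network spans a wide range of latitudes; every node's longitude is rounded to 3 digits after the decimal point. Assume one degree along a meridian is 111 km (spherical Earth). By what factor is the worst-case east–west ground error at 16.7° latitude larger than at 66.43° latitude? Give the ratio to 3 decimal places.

2.395

Rounding to 3 decimal places leaves the longitude within ±0.0005° of the true value.
Error at 16.7° = 0.0005° × 111000 × cos 16.7° ≈ 55.5 × 0.9578 = 53.159 m.
At 66.43°: 0.0005° × 111000 × cos 66.43° = 0.0005 × 111000 × 0.3999 ≈ 22.193 m.
The ratio reduces to cos 16.7° / cos 66.43° = 0.9578/0.3999 ≈ 2.3953.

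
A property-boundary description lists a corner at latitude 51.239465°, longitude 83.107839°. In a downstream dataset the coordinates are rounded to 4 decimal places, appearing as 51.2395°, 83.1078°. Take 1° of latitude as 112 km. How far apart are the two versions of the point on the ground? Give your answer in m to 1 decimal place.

4.8 m

Δlat = 51.239465 − 51.2395 = -0.000035°; Δlon = 83.107839 − 83.1078 = +0.000039°.
North–south shift: -0.000035 × 112000 = -3.92 m.
East–west at this latitude: 0.000039° × 112000 × cos 51.2395° ≈ 0.000039 × 70119.4 = 2.73466 m.
Combined displacement = (3.92² + 2.73466²)^½ ≈ 4.77962 m.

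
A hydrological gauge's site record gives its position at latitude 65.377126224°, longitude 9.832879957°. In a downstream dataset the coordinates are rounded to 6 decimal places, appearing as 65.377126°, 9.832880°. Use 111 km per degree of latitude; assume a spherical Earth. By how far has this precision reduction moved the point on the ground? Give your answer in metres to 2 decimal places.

Δlat = 65.377126224 − 65.377126 = +0.000000224°; Δlon = 9.832879957 − 9.832880 = -0.000000043°.
N–S: 0.000000224° × 111000 m/° = 0.024864 m.
E–W at 65.3771°: -0.000000043° × 111000 × cos 65.3771° = -0.000000043 × 111000 × 0.4166 ≈ -0.00198864 m.
Hypotenuse of the two orthogonal shifts: √(0.024864² + 0.00198864²) = 0.0249434 m.

0.02 metres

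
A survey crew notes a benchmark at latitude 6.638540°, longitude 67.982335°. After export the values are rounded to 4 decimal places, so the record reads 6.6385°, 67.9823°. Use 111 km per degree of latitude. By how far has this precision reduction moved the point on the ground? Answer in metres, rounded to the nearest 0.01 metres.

5.88 metres

Δlat = 6.638540 − 6.6385 = +0.000040°; Δlon = 67.982335 − 67.9823 = +0.000035°.
North–south shift: 0.000040 × 111000 = 4.44 m.
East–west at this latitude: 0.000035° × 111000 × cos 6.6385° ≈ 0.000035 × 110256 = 3.85895 m.
Distance: √(4.44² + 3.85895²) ≈ 5.88261 m.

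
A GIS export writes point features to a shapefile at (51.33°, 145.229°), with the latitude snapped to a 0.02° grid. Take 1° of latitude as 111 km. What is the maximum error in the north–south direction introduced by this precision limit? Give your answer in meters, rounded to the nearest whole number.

1110 meters

With a 0.02° grid the true value lies within half a step, ±0.02°/2 = ±0.01°, of the stored one.
Along the meridian that is 0.01° × 111000 m/° = 1110 m.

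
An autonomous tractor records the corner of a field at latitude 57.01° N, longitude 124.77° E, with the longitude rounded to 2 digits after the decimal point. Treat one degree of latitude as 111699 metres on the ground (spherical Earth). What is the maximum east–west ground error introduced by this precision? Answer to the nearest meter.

Rounding to 2 decimal places leaves the longitude within ±0.005° of the true value.
Parallels shrink by cos φ, so at 57.01° a degree of longitude is 111699 × 0.5445 ≈ 60819.3 m.
Maximum E–W displacement: 0.005 × 60819.3 = 304.096 m.

304 meters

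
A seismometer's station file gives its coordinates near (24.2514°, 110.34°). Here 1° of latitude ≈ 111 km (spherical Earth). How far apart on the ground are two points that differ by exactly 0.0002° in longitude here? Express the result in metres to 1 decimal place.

20.2 metres

0.0002° of longitude at 24.2514° is 0.0002 × 111000 × cos 24.2514° ≈ 0.0002 × 101204 = 20.2409 m.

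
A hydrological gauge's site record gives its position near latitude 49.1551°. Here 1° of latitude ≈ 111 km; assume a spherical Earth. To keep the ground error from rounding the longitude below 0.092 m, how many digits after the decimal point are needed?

At 49.1551° one degree of longitude covers 111000 × cos 49.1551° ≈ 111000 × 0.6540 ≈ 72595.5 m.
Rounding to N decimal places gives at most 0.5 × 10⁻ᴺ degrees of error, i.e. 0.5 × 10⁻ᴺ × 72595.5 m.
Setting 36297.8 × 10⁻ᴺ ≤ 0.092 gives 10ᴺ ≥ 3.945e+05, i.e. N ≥ 5.60.
At 5 places the error can reach 0.363 m, but 6 places keeps it to 0.0363 m.

6 decimal places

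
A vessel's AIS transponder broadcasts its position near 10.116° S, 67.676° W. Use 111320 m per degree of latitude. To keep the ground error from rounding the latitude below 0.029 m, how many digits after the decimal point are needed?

One degree of latitude covers 111320 m.
N decimal places → at most half a unit in the last place, 0.5 × 10⁻ᴺ° = 111320/2 × 10⁻ᴺ m.
Setting 55660 × 10⁻ᴺ ≤ 0.029 gives 10ᴺ ≥ 1.919e+06, i.e. N ≥ 6.28.
So 7 decimal places suffice (0.00557 m); 6 would allow up to 0.0557 m.

7 decimal places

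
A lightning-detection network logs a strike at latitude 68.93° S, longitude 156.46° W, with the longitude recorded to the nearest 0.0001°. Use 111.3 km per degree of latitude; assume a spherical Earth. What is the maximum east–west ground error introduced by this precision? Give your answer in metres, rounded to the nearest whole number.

2 metres

Rounding to 4 decimal places leaves the longitude within ±5e-05° of the true value.
Parallels shrink by cos φ, so at 68.93° a degree of longitude is 111300 × 0.3595 ≈ 40013.3 m.
So at most 5e-05° × 40013.3 ≈ 2.00066 m east–west.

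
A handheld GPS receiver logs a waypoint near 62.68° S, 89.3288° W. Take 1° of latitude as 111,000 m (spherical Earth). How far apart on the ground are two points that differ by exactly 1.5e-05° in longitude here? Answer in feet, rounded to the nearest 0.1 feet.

One degree of longitude here spans 111000 × cos 62.68° = 111000 × 0.4590 ≈ 50944.5 m; 1.5e-05° of that is 0.764168 m.
In feet: 0.764168 m ÷ 0.3048 ≈ 2.5071 ft.

2.5 feet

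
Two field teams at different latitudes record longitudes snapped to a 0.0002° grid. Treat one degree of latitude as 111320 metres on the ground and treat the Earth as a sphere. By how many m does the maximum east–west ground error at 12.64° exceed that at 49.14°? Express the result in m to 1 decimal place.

3.6 m

With a 0.0002° grid the true value lies within half a step, ±0.0002°/2 = ±0.0001°, of the stored one.
At 12.64°: 0.0001° × 111320 × cos 12.64° = 0.0001 × 111320 × 0.9758 ≈ 10.862 m.
At 49.14°: 0.0001° × 111320 × cos 49.14° = 0.0001 × 111320 × 0.6542 ≈ 7.2827 m.
Difference: 10.862 − 7.2827 = 3.5795 m.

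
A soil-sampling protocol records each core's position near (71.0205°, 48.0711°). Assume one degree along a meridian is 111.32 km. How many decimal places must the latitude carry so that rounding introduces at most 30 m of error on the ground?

One degree of latitude covers 111320 m.
Rounding to N decimal places gives at most 0.5 × 10⁻ᴺ degrees of error, i.e. 0.5 × 10⁻ᴺ × 111320 m.
Setting 55660 × 10⁻ᴺ ≤ 30 gives 10ᴺ ≥ 1855, i.e. N ≥ 3.27.
At 3 places the error can reach 55.7 m, but 4 places keeps it to 5.57 m.

4 decimal places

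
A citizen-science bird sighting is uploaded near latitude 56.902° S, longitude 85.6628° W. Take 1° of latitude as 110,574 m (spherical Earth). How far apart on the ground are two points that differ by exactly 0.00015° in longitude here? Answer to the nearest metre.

9 metres

One degree of longitude here spans 110574 × cos 56.902° = 110574 × 0.5461 ≈ 60381.4 m; 0.00015° of that is 9.05722 m.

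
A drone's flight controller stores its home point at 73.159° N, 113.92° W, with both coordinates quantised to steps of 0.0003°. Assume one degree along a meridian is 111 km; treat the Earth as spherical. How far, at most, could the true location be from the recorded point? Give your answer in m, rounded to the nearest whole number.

17 m

With a 0.0003° grid the true value lies within half a step, ±0.0003°/2 = ±0.00015°, of the stored one.
North–south component: 0.00015° × 111000 = 16.65 m.
E–W at 73.159°: 0.00015° × 111000 × cos 73.159° = 0.00015 × 111000 × 0.2897 ≈ 4.82378 m.
Combining orthogonally: (16.65² + 4.82378²)^½ ≈ 17.3347 m.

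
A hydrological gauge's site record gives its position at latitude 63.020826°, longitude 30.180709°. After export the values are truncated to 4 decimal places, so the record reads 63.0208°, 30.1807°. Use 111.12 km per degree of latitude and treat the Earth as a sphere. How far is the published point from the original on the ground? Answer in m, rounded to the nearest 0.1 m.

2.9 m

The latitude changed by +0.000026° and the longitude by +0.000009°.
N–S: 0.000026° × 111120 m/° = 2.88912 m.
East–west at this latitude: 0.000009° × 111120 × cos 63.0208° ≈ 0.000009 × 50411.5 = 0.453703 m.
Distance: √(2.88912² + 0.453703²) ≈ 2.92453 m.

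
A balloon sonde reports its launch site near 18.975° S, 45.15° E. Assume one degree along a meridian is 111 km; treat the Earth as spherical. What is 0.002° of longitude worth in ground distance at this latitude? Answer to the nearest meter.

210 meters

0.002° of longitude at 18.975° is 0.002 × 111000 × cos 18.975° ≈ 0.002 × 104968 = 209.937 m.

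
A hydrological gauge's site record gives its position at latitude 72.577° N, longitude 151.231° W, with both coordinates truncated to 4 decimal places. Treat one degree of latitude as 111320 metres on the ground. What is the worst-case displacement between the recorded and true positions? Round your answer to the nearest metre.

Truncating at 4 decimal places can drop up to a full unit in the last place, so each coordinate may be off by as much as 0.0001°.
North–south component: 0.0001° × 111320 = 11.132 m.
Longitude error → 0.0001 × 111320 × cos 72.577° = 0.0001 × 111320 × 0.2994 ≈ 3.33319 m.
Combining orthogonally: (11.132² + 3.33319²)^½ ≈ 11.6203 m.

12 metres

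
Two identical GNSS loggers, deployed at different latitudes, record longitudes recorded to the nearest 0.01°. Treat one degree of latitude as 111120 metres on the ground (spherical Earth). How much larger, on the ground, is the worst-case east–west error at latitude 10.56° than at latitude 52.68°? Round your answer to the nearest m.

209 m

Rounding to 2 decimal places leaves the longitude within ±0.005° of the true value.
At 10.56°: 0.005° × 111120 × cos 10.56° = 0.005 × 111120 × 0.9831 ≈ 546.19 m.
Error at 52.68° = 0.005° × 111120 × cos 52.68° ≈ 555.6 × 0.6063 = 336.84 m.
Difference: 546.19 − 336.84 = 209.35 m.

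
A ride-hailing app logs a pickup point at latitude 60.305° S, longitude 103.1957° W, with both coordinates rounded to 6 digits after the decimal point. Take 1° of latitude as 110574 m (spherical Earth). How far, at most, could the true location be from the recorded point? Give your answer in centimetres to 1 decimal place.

Rounding to 6 decimal places leaves each coordinate within ±5e-07° of the true value.
Latitude error → 5e-07 × 110574 = 0.055287 m along the meridian.
Longitude error → 5e-07 × 110574 × cos 60.305° = 5e-07 × 110574 × 0.4954 ≈ 0.0273882 m.
Worst case both components are at the extreme and orthogonal: √(0.055287² + 0.0273882²) ≈ 0.061699 m.
That is 0.061699 m = 6.1699 cm.

6.2 centimetres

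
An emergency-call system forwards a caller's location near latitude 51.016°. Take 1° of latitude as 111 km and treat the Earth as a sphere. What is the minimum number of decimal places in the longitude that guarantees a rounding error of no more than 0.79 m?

5 decimal places

At 51.016° one degree of longitude covers 111000 × cos 51.016° ≈ 111000 × 0.6291 ≈ 69830.5 m.
N decimal places → at most half a unit in the last place, 0.5 × 10⁻ᴺ° = 69830.5/2 × 10⁻ᴺ m.
Need 0.5 × 69830.5 × 10⁻ᴺ ≤ 0.79 → 10⁻ᴺ ≤ 2.263e-05, so N ≥ 4.65.
At 4 places the error can reach 3.49 m, but 5 places keeps it to 0.349 m.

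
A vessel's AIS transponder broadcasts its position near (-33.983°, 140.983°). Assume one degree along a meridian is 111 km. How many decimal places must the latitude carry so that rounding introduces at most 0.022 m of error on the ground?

One degree of latitude covers 111000 m.
N decimal places → at most half a unit in the last place, 0.5 × 10⁻ᴺ° = 111000/2 × 10⁻ᴺ m.
Need 0.5 × 111000 × 10⁻ᴺ ≤ 0.022 → 10⁻ᴺ ≤ 3.964e-07, so N ≥ 6.40.
N = 6 would give 0.0555 m (too coarse); N = 7 gives 0.00555 m ≤ 0.022 m.

7 decimal places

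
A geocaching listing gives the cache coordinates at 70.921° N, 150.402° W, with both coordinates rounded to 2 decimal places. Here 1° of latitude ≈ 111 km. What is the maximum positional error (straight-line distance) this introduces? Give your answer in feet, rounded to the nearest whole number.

Rounding to 2 decimal places leaves each coordinate within ±0.005° of the true value.
Latitude error → 0.005 × 111000 = 555 m along the meridian.
Longitude error → 0.005 × 111000 × cos 70.921° = 0.005 × 111000 × 0.3269 ≈ 181.414 m.
Combining orthogonally: (555² + 181.414²)^½ ≈ 583.897 m.
In feet: 583.897 m ÷ 0.3048 ≈ 1915.7 ft.

1916 feet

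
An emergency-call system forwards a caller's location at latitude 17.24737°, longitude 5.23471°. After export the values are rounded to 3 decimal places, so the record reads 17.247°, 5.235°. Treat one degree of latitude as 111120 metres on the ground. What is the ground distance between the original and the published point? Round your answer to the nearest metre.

51 metres

The latitude changed by +0.00037° and the longitude by -0.00029°.
N–S: 0.00037° × 111120 m/° = 41.1144 m.
East–west at this latitude: -0.00029° × 111120 × cos 17.247° ≈ -0.00029 × 106124 = -30.7758 m.
Combined displacement = (41.1144² + 30.7758²)^½ ≈ 51.357 m.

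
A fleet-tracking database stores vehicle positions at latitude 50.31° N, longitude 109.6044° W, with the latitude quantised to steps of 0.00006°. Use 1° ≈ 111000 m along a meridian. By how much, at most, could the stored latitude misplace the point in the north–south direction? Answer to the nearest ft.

With a 0.00006° grid the true value lies within half a step, ±0.00006°/2 = ±3e-05°, of the stored one.
So the N–S error is at most 3e-05 × 111000 = 3.33 m.
Converting: 3.33 m × 3.2808 ft/m ≈ 10.925 ft.

11 ft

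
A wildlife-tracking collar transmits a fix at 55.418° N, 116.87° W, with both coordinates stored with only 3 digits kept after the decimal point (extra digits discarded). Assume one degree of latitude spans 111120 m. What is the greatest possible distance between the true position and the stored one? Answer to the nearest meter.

128 meters

Truncating at 3 decimal places can drop up to a full unit in the last place, so each coordinate may be off by as much as 0.001°.
N–S: 0.001° × 111120 m/° = 111.12 m.
E–W at 55.418°: 0.001° × 111120 × cos 55.418° = 0.001 × 111120 × 0.5676 ≈ 63.0701 m.
The two errors are perpendicular, so the maximum displacement is √(111.12² + 63.0701²) ≈ 127.771 m.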